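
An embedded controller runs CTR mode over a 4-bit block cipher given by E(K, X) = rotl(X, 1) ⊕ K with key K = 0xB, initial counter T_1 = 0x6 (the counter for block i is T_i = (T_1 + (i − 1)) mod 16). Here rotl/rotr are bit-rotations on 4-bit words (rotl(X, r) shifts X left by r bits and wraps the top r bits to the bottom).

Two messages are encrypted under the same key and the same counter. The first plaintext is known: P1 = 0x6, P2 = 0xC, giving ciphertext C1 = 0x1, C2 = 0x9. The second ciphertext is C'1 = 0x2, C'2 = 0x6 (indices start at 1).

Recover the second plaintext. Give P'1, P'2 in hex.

P'1 = 0x5, P'2 = 0x3

In CTR with a reused counter, both messages share the same keystream S_i, so C_i ⊕ C'_i = P_i ⊕ P'_i and thus P'_i = P_i ⊕ C_i ⊕ C'_i.
P'1: 0x6 ⊕ 0x1 ⊕ 0x2 = 0x5.
P'2: 0xC ⊕ 0x9 ⊕ 0x6 = 0x3.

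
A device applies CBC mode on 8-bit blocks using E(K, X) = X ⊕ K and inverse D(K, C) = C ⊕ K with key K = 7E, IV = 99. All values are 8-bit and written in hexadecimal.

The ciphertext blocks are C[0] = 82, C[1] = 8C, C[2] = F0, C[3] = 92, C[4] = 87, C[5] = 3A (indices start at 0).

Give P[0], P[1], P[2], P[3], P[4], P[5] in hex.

P[0] = 65, P[1] = 70, P[2] = 02, P[3] = 1C, P[4] = 6B, P[5] = C3

CBC decryption: P_i = D(K, C_i) ⊕ C_{i−1}, with C_{−1} = IV.
P[0]: D(K, 82) = FC; FC ⊕ 99 = 65.
P[1]: D(K, 8C) = F2; F2 ⊕ 82 = 70.
P[2]: D(K, F0) = 8E; 8E ⊕ 8C = 02.
P[3]: D(K, 92) = EC; EC ⊕ F0 = 1C.
P[4]: D(K, 87) = F9; F9 ⊕ 92 = 6B.
P[5]: D(K, 3A) = 44; 44 ⊕ 87 = C3.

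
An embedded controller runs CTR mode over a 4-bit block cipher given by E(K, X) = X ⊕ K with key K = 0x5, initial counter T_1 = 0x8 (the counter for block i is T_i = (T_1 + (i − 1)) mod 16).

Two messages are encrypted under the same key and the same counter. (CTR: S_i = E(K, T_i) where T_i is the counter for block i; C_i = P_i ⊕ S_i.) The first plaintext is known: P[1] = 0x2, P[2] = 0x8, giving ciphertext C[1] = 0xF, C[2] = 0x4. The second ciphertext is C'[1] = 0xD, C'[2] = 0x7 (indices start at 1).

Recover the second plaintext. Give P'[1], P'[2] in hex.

In CTR with a reused counter, both messages share the same keystream S_i, so C_i ⊕ C'_i = P_i ⊕ P'_i and thus P'_i = P_i ⊕ C_i ⊕ C'_i.
P'[1]: 0x2 ⊕ 0xF ⊕ 0xD = 0x0.
P'[2]: 0x8 ⊕ 0x4 ⊕ 0x7 = 0xB.

P'[1] = 0x0, P'[2] = 0xB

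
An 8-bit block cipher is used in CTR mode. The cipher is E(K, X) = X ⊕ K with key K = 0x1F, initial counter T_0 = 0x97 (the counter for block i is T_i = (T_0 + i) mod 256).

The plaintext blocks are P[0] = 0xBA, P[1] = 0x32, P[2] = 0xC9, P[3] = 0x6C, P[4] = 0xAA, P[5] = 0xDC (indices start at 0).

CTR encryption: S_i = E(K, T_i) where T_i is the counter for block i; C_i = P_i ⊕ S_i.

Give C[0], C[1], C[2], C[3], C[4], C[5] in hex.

C[0]: T = 0x97, S = E(K, T) = 0x88; 0xBA ⊕ 0x88 = 0x32.
C[1]: T = 0x98, S = E(K, T) = 0x87; 0x32 ⊕ 0x87 = 0xB5.
C[2]: T = 0x99, S = E(K, T) = 0x86; 0xC9 ⊕ 0x86 = 0x4F.
C[3]: T = 0x9A, S = E(K, T) = 0x85; 0x6C ⊕ 0x85 = 0xE9.
C[4]: T = 0x9B, S = E(K, T) = 0x84; 0xAA ⊕ 0x84 = 0x2E.
C[5]: T = 0x9C, S = E(K, T) = 0x83; 0xDC ⊕ 0x83 = 0x5F.

C[0] = 0x32, C[1] = 0xB5, C[2] = 0x4F, C[3] = 0xE9, C[4] = 0x2E, C[5] = 0x5F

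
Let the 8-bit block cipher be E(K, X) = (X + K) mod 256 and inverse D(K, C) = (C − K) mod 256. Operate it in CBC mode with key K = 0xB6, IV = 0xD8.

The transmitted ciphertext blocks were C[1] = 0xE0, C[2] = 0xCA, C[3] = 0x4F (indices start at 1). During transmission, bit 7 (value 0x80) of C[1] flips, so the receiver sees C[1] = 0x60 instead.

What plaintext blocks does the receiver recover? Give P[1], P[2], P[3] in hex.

P[1] = 0x72, P[2] = 0x74, P[3] = 0x53

CBC decryption: P_i = D(K, C_i) ⊕ C_{i−1}, with C_{0} = IV.
Only C[1] changed, to 0x60. In CBC, a change in C_i garbles P_i and flips the same bit in P_{i+1}. Decrypting the received ciphertext:
P[1]: D(K, 0x60) = 0xAA; 0xAA ⊕ 0xD8 = 0x72.
P[2]: D(K, 0xCA) = 0x14; 0x14 ⊕ 0x60 = 0x74.
P[3]: D(K, 0x4F) = 0x99; 0x99 ⊕ 0xCA = 0x53.
Blocks that differ from the original plaintext: P[1], P[2].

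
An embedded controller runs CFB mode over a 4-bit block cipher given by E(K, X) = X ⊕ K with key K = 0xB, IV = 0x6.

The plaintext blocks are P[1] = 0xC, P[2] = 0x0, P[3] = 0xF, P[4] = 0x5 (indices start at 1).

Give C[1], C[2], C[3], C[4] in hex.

CFB encryption: C_i = P_i ⊕ E(K, C_{i−1}), with C_{0} = IV.
C[1]: E(K, 0x6) = 0xD; 0xC ⊕ 0xD = 0x1.
C[2]: E(K, 0x1) = 0xA; 0x0 ⊕ 0xA = 0xA.
C[3]: E(K, 0xA) = 0x1; 0xF ⊕ 0x1 = 0xE.
C[4]: E(K, 0xE) = 0x5; 0x5 ⊕ 0x5 = 0x0.

C[1] = 0x1, C[2] = 0xA, C[3] = 0xE, C[4] = 0x0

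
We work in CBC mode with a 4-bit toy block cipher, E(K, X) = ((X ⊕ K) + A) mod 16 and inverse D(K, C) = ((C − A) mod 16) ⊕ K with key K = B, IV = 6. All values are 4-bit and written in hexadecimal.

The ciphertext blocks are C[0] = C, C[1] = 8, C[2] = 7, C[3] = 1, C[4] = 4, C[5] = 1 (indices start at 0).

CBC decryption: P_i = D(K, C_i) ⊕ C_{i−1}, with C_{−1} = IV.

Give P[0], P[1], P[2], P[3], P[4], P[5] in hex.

P[0]: D(K, C) = 9; 9 ⊕ 6 = F.
P[1]: D(K, 8) = 5; 5 ⊕ C = 9.
P[2]: D(K, 7) = 6; 6 ⊕ 8 = E.
P[3]: D(K, 1) = C; C ⊕ 7 = B.
P[4]: D(K, 4) = 1; 1 ⊕ 1 = 0.
P[5]: D(K, 1) = C; C ⊕ 4 = 8.

P[0] = F, P[1] = 9, P[2] = E, P[3] = B, P[4] = 0, P[5] = 8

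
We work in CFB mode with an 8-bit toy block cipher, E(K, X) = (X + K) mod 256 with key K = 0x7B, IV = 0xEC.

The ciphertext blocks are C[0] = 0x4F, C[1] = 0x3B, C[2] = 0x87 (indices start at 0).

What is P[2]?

P[2] = 0x31

CFB decryption: P_i = C_i ⊕ E(K, C_{i−1}), with C_{−1} = IV.
P[2]: E(K, 0x3B) = 0xB6; 0x87 ⊕ 0xB6 = 0x31.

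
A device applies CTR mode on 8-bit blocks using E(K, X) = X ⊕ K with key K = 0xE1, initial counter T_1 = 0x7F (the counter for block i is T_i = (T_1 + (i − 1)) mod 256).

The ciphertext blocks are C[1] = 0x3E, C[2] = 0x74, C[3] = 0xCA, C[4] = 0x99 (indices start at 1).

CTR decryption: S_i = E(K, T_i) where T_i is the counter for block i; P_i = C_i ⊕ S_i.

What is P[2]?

P[2]: T = 0x80, S = E(K, T) = 0x61; 0x74 ⊕ 0x61 = 0x15.

P[2] = 0x15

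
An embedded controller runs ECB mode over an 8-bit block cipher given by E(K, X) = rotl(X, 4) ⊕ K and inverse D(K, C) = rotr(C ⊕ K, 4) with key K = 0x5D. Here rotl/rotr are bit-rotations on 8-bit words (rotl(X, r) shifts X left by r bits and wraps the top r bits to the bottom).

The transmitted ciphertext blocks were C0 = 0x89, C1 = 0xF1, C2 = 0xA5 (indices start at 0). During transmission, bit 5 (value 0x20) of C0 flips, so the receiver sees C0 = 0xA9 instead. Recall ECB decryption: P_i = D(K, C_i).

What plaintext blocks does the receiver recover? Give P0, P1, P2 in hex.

P0 = 0x4F, P1 = 0xCA, P2 = 0x8F

Only C0 changed, to 0xA9. In ECB, a change in C_i affects only P_i. Decrypting the received ciphertext:
P0: D(K, 0xA9) = 0x4F.
P1: D(K, 0xF1) = 0xCA.
P2: D(K, 0xA5) = 0x8F.
Blocks that differ from the original plaintext: P0.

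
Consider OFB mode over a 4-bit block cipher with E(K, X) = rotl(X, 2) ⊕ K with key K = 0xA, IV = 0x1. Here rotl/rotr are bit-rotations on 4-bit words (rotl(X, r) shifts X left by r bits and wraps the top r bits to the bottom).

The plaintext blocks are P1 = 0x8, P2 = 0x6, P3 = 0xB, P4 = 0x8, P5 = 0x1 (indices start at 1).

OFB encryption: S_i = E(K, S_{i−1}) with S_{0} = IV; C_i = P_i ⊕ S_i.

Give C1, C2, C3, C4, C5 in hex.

C1 = 0x6, C2 = 0x7, C3 = 0x5, C4 = 0x9, C5 = 0xF

C1: S = E(K, 0x1) = 0xE; 0x8 ⊕ 0xE = 0x6.
C2: S = E(K, 0xE) = 0x1; 0x6 ⊕ 0x1 = 0x7.
C3: S = E(K, 0x1) = 0xE; 0xB ⊕ 0xE = 0x5.
C4: S = E(K, 0xE) = 0x1; 0x8 ⊕ 0x1 = 0x9.
C5: S = E(K, 0x1) = 0xE; 0x1 ⊕ 0xE = 0xF.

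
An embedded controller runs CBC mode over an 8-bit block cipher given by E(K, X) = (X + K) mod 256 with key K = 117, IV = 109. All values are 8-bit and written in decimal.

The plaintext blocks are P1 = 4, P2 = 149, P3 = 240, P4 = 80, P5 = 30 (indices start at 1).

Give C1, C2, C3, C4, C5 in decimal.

C1 = 222, C2 = 192, C3 = 165, C4 = 106, C5 = 233

CBC encryption: C_i = E(K, P_i ⊕ C_{i−1}), with C_{0} = IV.
C1: P1 ⊕ 109 = 105; E(K, 105) = 222.
C2: P2 ⊕ 222 = 75; E(K, 75) = 192.
C3: P3 ⊕ 192 = 48; E(K, 48) = 165.
C4: P4 ⊕ 165 = 245; E(K, 245) = 106.
C5: P5 ⊕ 106 = 116; E(K, 116) = 233.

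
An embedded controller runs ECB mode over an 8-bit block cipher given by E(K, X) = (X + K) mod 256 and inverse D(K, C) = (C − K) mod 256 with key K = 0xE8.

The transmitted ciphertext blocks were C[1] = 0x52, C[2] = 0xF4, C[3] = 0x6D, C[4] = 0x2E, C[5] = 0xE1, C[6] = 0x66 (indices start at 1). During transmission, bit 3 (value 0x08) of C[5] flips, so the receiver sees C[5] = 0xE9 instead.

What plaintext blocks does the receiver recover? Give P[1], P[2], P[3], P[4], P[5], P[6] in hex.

ECB decryption: P_i = D(K, C_i).
Only C[5] changed, to 0xE9. In ECB, a change in C_i affects only P_i. Decrypting the received ciphertext:
P[1]: D(K, 0x52) = 0x6A.
P[2]: D(K, 0xF4) = 0x0C.
P[3]: D(K, 0x6D) = 0x85.
P[4]: D(K, 0x2E) = 0x46.
P[5]: D(K, 0xE9) = 0x01.
P[6]: D(K, 0x66) = 0x7E.
Blocks that differ from the original plaintext: P[5].

P[1] = 0x6A, P[2] = 0x0C, P[3] = 0x85, P[4] = 0x46, P[5] = 0x01, P[6] = 0x7E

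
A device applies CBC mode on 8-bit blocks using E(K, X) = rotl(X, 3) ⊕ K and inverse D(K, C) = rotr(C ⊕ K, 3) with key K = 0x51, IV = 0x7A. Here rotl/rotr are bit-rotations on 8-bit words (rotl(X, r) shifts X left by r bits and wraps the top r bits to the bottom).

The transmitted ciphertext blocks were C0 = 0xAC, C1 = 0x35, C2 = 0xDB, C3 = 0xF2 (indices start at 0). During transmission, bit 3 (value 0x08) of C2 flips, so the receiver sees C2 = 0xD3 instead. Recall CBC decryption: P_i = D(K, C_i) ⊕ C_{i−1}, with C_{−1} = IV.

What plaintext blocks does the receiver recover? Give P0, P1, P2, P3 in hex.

P0 = 0xC5, P1 = 0x20, P2 = 0x65, P3 = 0xA7

Only C2 changed, to 0xD3. In CBC, a change in C_i garbles P_i and flips the same bit in P_{i+1}. Decrypting the received ciphertext:
P0: D(K, 0xAC) = 0xBF; 0xBF ⊕ 0x7A = 0xC5.
P1: D(K, 0x35) = 0x8C; 0x8C ⊕ 0xAC = 0x20.
P2: D(K, 0xD3) = 0x50; 0x50 ⊕ 0x35 = 0x65.
P3: D(K, 0xF2) = 0x74; 0x74 ⊕ 0xD3 = 0xA7.
Blocks that differ from the original plaintext: P2, P3.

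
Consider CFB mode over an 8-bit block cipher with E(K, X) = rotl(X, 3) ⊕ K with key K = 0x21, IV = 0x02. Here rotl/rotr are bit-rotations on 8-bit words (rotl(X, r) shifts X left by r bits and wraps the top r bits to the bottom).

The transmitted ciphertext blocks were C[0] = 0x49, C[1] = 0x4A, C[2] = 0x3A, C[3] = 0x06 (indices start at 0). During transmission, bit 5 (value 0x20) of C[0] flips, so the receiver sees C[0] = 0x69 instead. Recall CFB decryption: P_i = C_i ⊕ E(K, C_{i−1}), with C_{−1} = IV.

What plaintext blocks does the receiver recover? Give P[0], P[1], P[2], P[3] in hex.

Only C[0] changed, to 0x69. In CFB, a change in C_i flips the same bit in P_i and garbles P_{i+1}. Decrypting the received ciphertext:
P[0]: E(K, 0x02) = 0x31; 0x69 ⊕ 0x31 = 0x58.
P[1]: E(K, 0x69) = 0x6A; 0x4A ⊕ 0x6A = 0x20.
P[2]: E(K, 0x4A) = 0x73; 0x3A ⊕ 0x73 = 0x49.
P[3]: E(K, 0x3A) = 0xF0; 0x06 ⊕ 0xF0 = 0xF6.
Blocks that differ from the original plaintext: P[0], P[1].

P[0] = 0x58, P[1] = 0x20, P[2] = 0x49, P[3] = 0xF6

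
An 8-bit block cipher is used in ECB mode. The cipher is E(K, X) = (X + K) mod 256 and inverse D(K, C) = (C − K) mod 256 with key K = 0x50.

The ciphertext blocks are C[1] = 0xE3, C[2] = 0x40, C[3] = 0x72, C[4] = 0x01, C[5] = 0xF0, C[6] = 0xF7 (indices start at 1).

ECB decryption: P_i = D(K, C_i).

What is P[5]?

P[5] = 0xA0

P[5]: D(K, 0xF0) = 0xA0.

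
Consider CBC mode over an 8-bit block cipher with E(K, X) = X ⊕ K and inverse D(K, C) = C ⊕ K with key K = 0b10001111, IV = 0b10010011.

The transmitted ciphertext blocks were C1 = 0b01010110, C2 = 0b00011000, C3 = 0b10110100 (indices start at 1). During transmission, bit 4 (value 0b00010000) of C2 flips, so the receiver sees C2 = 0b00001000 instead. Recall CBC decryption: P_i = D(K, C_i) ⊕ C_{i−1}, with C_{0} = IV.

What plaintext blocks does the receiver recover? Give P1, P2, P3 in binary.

Only C2 changed, to 0b00001000. In CBC, a change in C_i garbles P_i and flips the same bit in P_{i+1}. Decrypting the received ciphertext:
P1: D(K, 0b01010110) = 0b11011001; 0b11011001 ⊕ 0b10010011 = 0b01001010.
P2: D(K, 0b00001000) = 0b10000111; 0b10000111 ⊕ 0b01010110 = 0b11010001.
P3: D(K, 0b10110100) = 0b00111011; 0b00111011 ⊕ 0b00001000 = 0b00110011.
Blocks that differ from the original plaintext: P2, P3.

P1 = 0b01001010, P2 = 0b11010001, P3 = 0b00110011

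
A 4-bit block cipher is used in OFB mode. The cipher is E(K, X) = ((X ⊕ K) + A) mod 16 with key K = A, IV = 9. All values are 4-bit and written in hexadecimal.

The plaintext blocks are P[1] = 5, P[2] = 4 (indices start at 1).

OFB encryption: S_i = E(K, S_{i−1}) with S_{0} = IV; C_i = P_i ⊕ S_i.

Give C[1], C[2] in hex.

C[1]: S = E(K, 9) = D; 5 ⊕ D = 8.
C[2]: S = E(K, D) = 1; 4 ⊕ 1 = 5.

C[1] = 8, C[2] = 5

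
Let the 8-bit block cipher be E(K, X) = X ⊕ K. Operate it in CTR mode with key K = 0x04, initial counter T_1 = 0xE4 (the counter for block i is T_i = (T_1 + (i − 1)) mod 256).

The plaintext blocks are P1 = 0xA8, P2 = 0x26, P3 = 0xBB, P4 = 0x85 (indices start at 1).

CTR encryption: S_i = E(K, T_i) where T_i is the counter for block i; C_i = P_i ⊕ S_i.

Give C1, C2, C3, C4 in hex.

C1: T = 0xE4, S = E(K, T) = 0xE0; 0xA8 ⊕ 0xE0 = 0x48.
C2: T = 0xE5, S = E(K, T) = 0xE1; 0x26 ⊕ 0xE1 = 0xC7.
C3: T = 0xE6, S = E(K, T) = 0xE2; 0xBB ⊕ 0xE2 = 0x59.
C4: T = 0xE7, S = E(K, T) = 0xE3; 0x85 ⊕ 0xE3 = 0x66.

C1 = 0x48, C2 = 0xC7, C3 = 0x59, C4 = 0x66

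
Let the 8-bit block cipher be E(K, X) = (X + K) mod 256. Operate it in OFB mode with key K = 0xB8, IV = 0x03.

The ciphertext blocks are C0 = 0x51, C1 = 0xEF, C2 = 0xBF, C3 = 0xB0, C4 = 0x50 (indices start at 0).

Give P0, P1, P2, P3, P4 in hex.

OFB decryption: S_i = E(K, S_{i−1}) with S_{−1} = IV; P_i = C_i ⊕ S_i.
P0: S = E(K, 0x03) = 0xBB; 0x51 ⊕ 0xBB = 0xEA.
P1: S = E(K, 0xBB) = 0x73; 0xEF ⊕ 0x73 = 0x9C.
P2: S = E(K, 0x73) = 0x2B; 0xBF ⊕ 0x2B = 0x94.
P3: S = E(K, 0x2B) = 0xE3; 0xB0 ⊕ 0xE3 = 0x53.
P4: S = E(K, 0xE3) = 0x9B; 0x50 ⊕ 0x9B = 0xCB.

P0 = 0xEA, P1 = 0x9C, P2 = 0x94, P3 = 0x53, P4 = 0xCB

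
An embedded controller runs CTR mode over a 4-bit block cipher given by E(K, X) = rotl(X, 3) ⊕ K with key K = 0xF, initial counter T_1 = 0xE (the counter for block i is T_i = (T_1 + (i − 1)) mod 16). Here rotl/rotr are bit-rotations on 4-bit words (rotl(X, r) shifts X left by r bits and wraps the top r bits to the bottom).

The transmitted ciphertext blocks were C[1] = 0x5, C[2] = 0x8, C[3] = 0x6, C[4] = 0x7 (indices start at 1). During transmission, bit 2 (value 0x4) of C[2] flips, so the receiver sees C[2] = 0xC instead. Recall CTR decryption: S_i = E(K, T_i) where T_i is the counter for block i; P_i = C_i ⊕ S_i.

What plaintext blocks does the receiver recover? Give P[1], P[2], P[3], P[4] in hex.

P[1] = 0xD, P[2] = 0xC, P[3] = 0x9, P[4] = 0x0

Only C[2] changed, to 0xC. In CTR, a change in C_i flips the same bit in P_i only; the keystream is unaffected. Decrypting the received ciphertext:
P[1]: T = 0xE, S = E(K, T) = 0x8; 0x5 ⊕ 0x8 = 0xD.
P[2]: T = 0xF, S = E(K, T) = 0x0; 0xC ⊕ 0x0 = 0xC.
P[3]: T = 0x0, S = E(K, T) = 0xF; 0x6 ⊕ 0xF = 0x9.
P[4]: T = 0x1, S = E(K, T) = 0x7; 0x7 ⊕ 0x7 = 0x0.
Blocks that differ from the original plaintext: P[2].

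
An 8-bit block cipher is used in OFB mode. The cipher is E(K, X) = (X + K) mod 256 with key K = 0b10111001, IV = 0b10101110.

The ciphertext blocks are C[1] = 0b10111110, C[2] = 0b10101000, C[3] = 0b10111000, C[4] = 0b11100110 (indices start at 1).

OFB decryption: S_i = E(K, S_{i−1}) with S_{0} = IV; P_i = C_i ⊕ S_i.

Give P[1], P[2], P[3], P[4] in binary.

P[1]: S = E(K, 0b10101110) = 0b01100111; 0b10111110 ⊕ 0b01100111 = 0b11011001.
P[2]: S = E(K, 0b01100111) = 0b00100000; 0b10101000 ⊕ 0b00100000 = 0b10001000.
P[3]: S = E(K, 0b00100000) = 0b11011001; 0b10111000 ⊕ 0b11011001 = 0b01100001.
P[4]: S = E(K, 0b11011001) = 0b10010010; 0b11100110 ⊕ 0b10010010 = 0b01110100.

P[1] = 0b11011001, P[2] = 0b10001000, P[3] = 0b01100001, P[4] = 0b01110100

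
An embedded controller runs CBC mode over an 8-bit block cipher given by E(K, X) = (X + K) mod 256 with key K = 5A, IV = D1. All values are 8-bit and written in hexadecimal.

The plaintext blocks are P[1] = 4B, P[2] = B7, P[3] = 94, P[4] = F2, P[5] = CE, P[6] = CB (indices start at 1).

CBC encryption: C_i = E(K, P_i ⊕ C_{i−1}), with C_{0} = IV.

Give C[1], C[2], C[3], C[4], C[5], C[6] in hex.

C[1]: P[1] ⊕ D1 = 9A; E(K, 9A) = F4.
C[2]: P[2] ⊕ F4 = 43; E(K, 43) = 9D.
C[3]: P[3] ⊕ 9D = 09; E(K, 09) = 63.
C[4]: P[4] ⊕ 63 = 91; E(K, 91) = EB.
C[5]: P[5] ⊕ EB = 25; E(K, 25) = 7F.
C[6]: P[6] ⊕ 7F = B4; E(K, B4) = 0E.

C[1] = F4, C[2] = 9D, C[3] = 63, C[4] = EB, C[5] = 7F, C[6] = 0E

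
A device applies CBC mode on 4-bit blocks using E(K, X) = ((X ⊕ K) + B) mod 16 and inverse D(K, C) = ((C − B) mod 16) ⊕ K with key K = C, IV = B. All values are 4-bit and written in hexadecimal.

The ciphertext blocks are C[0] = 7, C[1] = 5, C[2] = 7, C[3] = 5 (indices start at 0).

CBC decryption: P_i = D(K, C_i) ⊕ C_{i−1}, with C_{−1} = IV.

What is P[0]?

P[0] = B

P[0]: D(K, 7) = 0; 0 ⊕ B = B.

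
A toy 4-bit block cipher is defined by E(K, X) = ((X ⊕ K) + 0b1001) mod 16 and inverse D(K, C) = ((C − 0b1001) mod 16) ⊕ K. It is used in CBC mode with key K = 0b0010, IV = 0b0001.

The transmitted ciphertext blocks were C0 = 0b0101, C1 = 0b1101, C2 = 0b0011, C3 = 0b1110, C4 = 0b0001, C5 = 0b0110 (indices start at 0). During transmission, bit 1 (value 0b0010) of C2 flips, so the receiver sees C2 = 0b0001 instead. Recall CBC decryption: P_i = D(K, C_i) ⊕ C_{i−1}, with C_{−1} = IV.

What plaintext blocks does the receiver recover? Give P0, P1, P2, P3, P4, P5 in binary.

Only C2 changed, to 0b0001. In CBC, a change in C_i garbles P_i and flips the same bit in P_{i+1}. Decrypting the received ciphertext:
P0: D(K, 0b0101) = 0b1110; 0b1110 ⊕ 0b0001 = 0b1111.
P1: D(K, 0b1101) = 0b0110; 0b0110 ⊕ 0b0101 = 0b0011.
P2: D(K, 0b0001) = 0b1010; 0b1010 ⊕ 0b1101 = 0b0111.
P3: D(K, 0b1110) = 0b0111; 0b0111 ⊕ 0b0001 = 0b0110.
P4: D(K, 0b0001) = 0b1010; 0b1010 ⊕ 0b1110 = 0b0100.
P5: D(K, 0b0110) = 0b1111; 0b1111 ⊕ 0b0001 = 0b1110.
Blocks that differ from the original plaintext: P2, P3.

P0 = 0b1111, P1 = 0b0011, P2 = 0b0111, P3 = 0b0110, P4 = 0b0100, P5 = 0b1110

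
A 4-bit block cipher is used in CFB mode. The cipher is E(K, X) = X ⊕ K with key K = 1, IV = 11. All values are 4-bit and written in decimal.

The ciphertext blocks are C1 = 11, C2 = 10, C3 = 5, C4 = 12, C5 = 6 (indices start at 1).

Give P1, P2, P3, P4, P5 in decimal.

P1 = 1, P2 = 0, P3 = 14, P4 = 8, P5 = 11

CFB decryption: P_i = C_i ⊕ E(K, C_{i−1}), with C_{0} = IV.
P1: E(K, 11) = 10; 11 ⊕ 10 = 1.
P2: E(K, 11) = 10; 10 ⊕ 10 = 0.
P3: E(K, 10) = 11; 5 ⊕ 11 = 14.
P4: E(K, 5) = 4; 12 ⊕ 4 = 8.
P5: E(K, 12) = 13; 6 ⊕ 13 = 11.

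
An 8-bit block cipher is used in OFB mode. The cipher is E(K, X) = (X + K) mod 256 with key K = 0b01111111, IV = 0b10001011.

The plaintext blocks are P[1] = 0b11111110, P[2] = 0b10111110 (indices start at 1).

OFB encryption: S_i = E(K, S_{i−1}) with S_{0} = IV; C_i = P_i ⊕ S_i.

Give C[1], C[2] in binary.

C[1]: S = E(K, 0b10001011) = 0b00001010; 0b11111110 ⊕ 0b00001010 = 0b11110100.
C[2]: S = E(K, 0b00001010) = 0b10001001; 0b10111110 ⊕ 0b10001001 = 0b00110111.

C[1] = 0b11110100, C[2] = 0b00110111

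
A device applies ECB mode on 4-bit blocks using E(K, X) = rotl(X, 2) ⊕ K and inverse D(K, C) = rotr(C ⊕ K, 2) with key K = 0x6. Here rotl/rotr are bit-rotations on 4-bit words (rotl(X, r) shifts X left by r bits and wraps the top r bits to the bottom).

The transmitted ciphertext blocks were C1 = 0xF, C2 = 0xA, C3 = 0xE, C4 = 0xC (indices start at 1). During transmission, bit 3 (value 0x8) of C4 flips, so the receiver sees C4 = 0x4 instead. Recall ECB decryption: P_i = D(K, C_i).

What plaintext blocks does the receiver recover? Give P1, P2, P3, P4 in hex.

P1 = 0x6, P2 = 0x3, P3 = 0x2, P4 = 0x8

Only C4 changed, to 0x4. In ECB, a change in C_i affects only P_i. Decrypting the received ciphertext:
P1: D(K, 0xF) = 0x6.
P2: D(K, 0xA) = 0x3.
P3: D(K, 0xE) = 0x2.
P4: D(K, 0x4) = 0x8.
Blocks that differ from the original plaintext: P4.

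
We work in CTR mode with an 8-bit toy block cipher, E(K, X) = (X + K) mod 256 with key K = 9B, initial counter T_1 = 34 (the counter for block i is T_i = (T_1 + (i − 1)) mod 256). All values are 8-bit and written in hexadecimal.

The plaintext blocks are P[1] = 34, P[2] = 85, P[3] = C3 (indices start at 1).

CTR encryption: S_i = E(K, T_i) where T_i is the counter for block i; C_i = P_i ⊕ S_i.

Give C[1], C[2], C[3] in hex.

C[1]: T = 34, S = E(K, T) = CF; 34 ⊕ CF = FB.
C[2]: T = 35, S = E(K, T) = D0; 85 ⊕ D0 = 55.
C[3]: T = 36, S = E(K, T) = D1; C3 ⊕ D1 = 12.

C[1] = FB, C[2] = 55, C[3] = 12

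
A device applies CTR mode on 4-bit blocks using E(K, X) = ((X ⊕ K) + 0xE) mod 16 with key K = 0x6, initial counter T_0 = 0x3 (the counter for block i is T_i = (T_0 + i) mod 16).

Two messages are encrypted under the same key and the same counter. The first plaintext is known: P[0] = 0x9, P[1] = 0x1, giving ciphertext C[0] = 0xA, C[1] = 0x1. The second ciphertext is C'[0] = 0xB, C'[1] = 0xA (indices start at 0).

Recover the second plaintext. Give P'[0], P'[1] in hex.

In CTR with a reused counter, both messages share the same keystream S_i, so C_i ⊕ C'_i = P_i ⊕ P'_i and thus P'_i = P_i ⊕ C_i ⊕ C'_i.
P'[0]: 0x9 ⊕ 0xA ⊕ 0xB = 0x8.
P'[1]: 0x1 ⊕ 0x1 ⊕ 0xA = 0xA.

P'[0] = 0x8, P'[1] = 0xA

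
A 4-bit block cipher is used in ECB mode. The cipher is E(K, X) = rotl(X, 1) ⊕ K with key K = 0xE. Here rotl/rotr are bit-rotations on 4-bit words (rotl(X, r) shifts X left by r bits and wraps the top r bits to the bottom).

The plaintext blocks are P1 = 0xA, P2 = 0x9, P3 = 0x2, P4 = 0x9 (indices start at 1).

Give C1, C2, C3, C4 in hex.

C1 = 0xB, C2 = 0xD, C3 = 0xA, C4 = 0xD

ECB encryption: C_i = E(K, P_i).
C1: E(K, 0xA) = 0xB.
C2: E(K, 0x9) = 0xD.
C3: E(K, 0x2) = 0xA.
C4: E(K, 0x9) = 0xD.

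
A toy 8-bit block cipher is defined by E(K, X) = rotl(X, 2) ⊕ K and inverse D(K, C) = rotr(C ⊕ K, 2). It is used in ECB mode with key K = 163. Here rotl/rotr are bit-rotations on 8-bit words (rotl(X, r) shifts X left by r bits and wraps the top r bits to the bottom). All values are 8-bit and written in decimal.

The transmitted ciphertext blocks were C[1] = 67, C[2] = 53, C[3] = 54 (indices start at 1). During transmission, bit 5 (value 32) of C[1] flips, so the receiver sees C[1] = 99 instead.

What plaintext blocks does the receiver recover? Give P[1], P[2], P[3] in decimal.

P[1] = 48, P[2] = 165, P[3] = 101

ECB decryption: P_i = D(K, C_i).
Only C[1] changed, to 99. In ECB, a change in C_i affects only P_i. Decrypting the received ciphertext:
P[1]: D(K, 99) = 48.
P[2]: D(K, 53) = 165.
P[3]: D(K, 54) = 101.
Blocks that differ from the original plaintext: P[1].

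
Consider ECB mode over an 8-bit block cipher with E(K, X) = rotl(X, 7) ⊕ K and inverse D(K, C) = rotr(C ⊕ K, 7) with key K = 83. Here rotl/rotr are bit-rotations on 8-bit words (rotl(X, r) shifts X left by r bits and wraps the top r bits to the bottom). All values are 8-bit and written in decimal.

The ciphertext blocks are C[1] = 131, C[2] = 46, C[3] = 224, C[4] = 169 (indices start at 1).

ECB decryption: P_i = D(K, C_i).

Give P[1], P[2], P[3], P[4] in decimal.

P[1] = 161, P[2] = 250, P[3] = 103, P[4] = 245

P[1]: D(K, 131) = 161.
P[2]: D(K, 46) = 250.
P[3]: D(K, 224) = 103.
P[4]: D(K, 169) = 245.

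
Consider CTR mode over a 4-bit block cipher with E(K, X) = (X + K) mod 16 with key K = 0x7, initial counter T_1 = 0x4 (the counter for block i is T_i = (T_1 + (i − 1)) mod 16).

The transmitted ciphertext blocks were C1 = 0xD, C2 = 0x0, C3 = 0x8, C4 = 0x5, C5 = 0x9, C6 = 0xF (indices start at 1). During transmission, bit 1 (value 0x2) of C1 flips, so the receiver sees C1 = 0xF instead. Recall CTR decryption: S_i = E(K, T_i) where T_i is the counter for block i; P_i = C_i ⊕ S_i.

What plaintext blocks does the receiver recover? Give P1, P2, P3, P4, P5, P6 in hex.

P1 = 0x4, P2 = 0xC, P3 = 0x5, P4 = 0xB, P5 = 0x6, P6 = 0xF

Only C1 changed, to 0xF. In CTR, a change in C_i flips the same bit in P_i only; the keystream is unaffected. Decrypting the received ciphertext:
P1: T = 0x4, S = E(K, T) = 0xB; 0xF ⊕ 0xB = 0x4.
P2: T = 0x5, S = E(K, T) = 0xC; 0x0 ⊕ 0xC = 0xC.
P3: T = 0x6, S = E(K, T) = 0xD; 0x8 ⊕ 0xD = 0x5.
P4: T = 0x7, S = E(K, T) = 0xE; 0x5 ⊕ 0xE = 0xB.
P5: T = 0x8, S = E(K, T) = 0xF; 0x9 ⊕ 0xF = 0x6.
P6: T = 0x9, S = E(K, T) = 0x0; 0xF ⊕ 0x0 = 0xF.
Blocks that differ from the original plaintext: P1.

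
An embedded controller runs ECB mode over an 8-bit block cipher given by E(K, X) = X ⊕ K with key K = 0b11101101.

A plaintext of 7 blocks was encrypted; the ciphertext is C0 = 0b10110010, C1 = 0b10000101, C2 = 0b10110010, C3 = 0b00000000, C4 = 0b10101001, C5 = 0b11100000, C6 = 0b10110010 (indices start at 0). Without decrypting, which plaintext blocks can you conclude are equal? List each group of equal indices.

P0 = P2 = P6

ECB encrypts each block independently with the same key, so equal ciphertext blocks imply equal plaintext blocks.
C0 = C2 = C6 = 0b10110010, so P0 = P2 = P6.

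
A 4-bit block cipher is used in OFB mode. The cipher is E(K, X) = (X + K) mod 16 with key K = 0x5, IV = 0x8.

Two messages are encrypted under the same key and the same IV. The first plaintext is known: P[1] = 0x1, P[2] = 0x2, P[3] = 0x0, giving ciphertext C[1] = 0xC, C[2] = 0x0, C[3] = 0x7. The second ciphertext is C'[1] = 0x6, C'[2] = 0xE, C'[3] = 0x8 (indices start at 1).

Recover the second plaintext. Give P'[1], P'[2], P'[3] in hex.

In OFB with a reused IV, both messages share the same keystream S_i, so C_i ⊕ C'_i = P_i ⊕ P'_i and thus P'_i = P_i ⊕ C_i ⊕ C'_i.
P'[1]: 0x1 ⊕ 0xC ⊕ 0x6 = 0xB.
P'[2]: 0x2 ⊕ 0x0 ⊕ 0xE = 0xC.
P'[3]: 0x0 ⊕ 0x7 ⊕ 0x8 = 0xF.

P'[1] = 0xB, P'[2] = 0xC, P'[3] = 0xF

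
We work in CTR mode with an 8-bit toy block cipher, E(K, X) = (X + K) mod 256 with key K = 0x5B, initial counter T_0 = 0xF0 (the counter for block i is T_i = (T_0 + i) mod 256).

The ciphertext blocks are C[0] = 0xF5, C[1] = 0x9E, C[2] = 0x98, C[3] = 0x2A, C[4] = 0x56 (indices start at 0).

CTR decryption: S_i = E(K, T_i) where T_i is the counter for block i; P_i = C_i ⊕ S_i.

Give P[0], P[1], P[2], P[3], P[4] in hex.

P[0] = 0xBE, P[1] = 0xD2, P[2] = 0xD5, P[3] = 0x64, P[4] = 0x19

P[0]: T = 0xF0, S = E(K, T) = 0x4B; 0xF5 ⊕ 0x4B = 0xBE.
P[1]: T = 0xF1, S = E(K, T) = 0x4C; 0x9E ⊕ 0x4C = 0xD2.
P[2]: T = 0xF2, S = E(K, T) = 0x4D; 0x98 ⊕ 0x4D = 0xD5.
P[3]: T = 0xF3, S = E(K, T) = 0x4E; 0x2A ⊕ 0x4E = 0x64.
P[4]: T = 0xF4, S = E(K, T) = 0x4F; 0x56 ⊕ 0x4F = 0x19.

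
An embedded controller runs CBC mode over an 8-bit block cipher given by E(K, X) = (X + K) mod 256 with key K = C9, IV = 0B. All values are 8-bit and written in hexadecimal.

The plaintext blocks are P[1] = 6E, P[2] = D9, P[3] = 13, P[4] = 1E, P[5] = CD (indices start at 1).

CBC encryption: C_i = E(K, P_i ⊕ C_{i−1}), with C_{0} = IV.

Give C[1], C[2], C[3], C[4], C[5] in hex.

C[1]: P[1] ⊕ 0B = 65; E(K, 65) = 2E.
C[2]: P[2] ⊕ 2E = F7; E(K, F7) = C0.
C[3]: P[3] ⊕ C0 = D3; E(K, D3) = 9C.
C[4]: P[4] ⊕ 9C = 82; E(K, 82) = 4B.
C[5]: P[5] ⊕ 4B = 86; E(K, 86) = 4F.

C[1] = 2E, C[2] = C0, C[3] = 9C, C[4] = 4B, C[5] = 4F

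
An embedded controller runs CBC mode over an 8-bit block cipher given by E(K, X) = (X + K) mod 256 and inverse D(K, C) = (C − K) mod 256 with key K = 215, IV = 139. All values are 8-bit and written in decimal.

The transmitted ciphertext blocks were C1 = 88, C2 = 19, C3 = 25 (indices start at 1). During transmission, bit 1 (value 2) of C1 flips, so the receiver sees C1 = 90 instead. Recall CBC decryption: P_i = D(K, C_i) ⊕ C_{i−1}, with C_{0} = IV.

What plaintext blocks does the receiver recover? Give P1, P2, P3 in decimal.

Only C1 changed, to 90. In CBC, a change in C_i garbles P_i and flips the same bit in P_{i+1}. Decrypting the received ciphertext:
P1: D(K, 90) = 131; 131 ⊕ 139 = 8.
P2: D(K, 19) = 60; 60 ⊕ 90 = 102.
P3: D(K, 25) = 66; 66 ⊕ 19 = 81.
Blocks that differ from the original plaintext: P1, P2.

P1 = 8, P2 = 102, P3 = 81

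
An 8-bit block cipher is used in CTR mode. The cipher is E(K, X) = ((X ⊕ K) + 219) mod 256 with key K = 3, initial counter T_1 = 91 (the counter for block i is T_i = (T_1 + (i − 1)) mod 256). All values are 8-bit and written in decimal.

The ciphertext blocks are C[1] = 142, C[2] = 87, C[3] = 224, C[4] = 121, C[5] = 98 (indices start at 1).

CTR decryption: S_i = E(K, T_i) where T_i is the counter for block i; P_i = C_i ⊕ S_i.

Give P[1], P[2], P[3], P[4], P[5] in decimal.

P[1]: T = 91, S = E(K, T) = 51; 142 ⊕ 51 = 189.
P[2]: T = 92, S = E(K, T) = 58; 87 ⊕ 58 = 109.
P[3]: T = 93, S = E(K, T) = 57; 224 ⊕ 57 = 217.
P[4]: T = 94, S = E(K, T) = 56; 121 ⊕ 56 = 65.
P[5]: T = 95, S = E(K, T) = 55; 98 ⊕ 55 = 85.

P[1] = 189, P[2] = 109, P[3] = 217, P[4] = 65, P[5] = 85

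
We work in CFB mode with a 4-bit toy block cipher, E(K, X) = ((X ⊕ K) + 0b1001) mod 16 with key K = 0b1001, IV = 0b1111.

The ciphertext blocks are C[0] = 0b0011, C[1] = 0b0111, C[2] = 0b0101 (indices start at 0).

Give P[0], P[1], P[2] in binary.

CFB decryption: P_i = C_i ⊕ E(K, C_{i−1}), with C_{−1} = IV.
P[0]: E(K, 0b1111) = 0b1111; 0b0011 ⊕ 0b1111 = 0b1100.
P[1]: E(K, 0b0011) = 0b0011; 0b0111 ⊕ 0b0011 = 0b0100.
P[2]: E(K, 0b0111) = 0b0111; 0b0101 ⊕ 0b0111 = 0b0010.

P[0] = 0b1100, P[1] = 0b0100, P[2] = 0b0010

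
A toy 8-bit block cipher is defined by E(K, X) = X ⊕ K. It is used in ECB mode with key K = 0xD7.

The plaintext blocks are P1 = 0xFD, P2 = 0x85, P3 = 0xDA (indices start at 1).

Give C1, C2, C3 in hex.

C1 = 0x2A, C2 = 0x52, C3 = 0x0D

ECB encryption: C_i = E(K, P_i).
C1: E(K, 0xFD) = 0x2A.
C2: E(K, 0x85) = 0x52.
C3: E(K, 0xDA) = 0x0D.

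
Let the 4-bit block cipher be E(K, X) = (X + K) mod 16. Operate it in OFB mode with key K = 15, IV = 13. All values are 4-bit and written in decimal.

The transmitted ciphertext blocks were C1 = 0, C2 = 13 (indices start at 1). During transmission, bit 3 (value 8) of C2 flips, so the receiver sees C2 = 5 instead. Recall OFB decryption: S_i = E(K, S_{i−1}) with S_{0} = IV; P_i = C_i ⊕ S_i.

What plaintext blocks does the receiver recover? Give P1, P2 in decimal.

Only C2 changed, to 5. In OFB, a change in C_i flips the same bit in P_i only; the keystream is unaffected. Decrypting the received ciphertext:
P1: S = E(K, 13) = 12; 0 ⊕ 12 = 12.
P2: S = E(K, 12) = 11; 5 ⊕ 11 = 14.
Blocks that differ from the original plaintext: P2.

P1 = 12, P2 = 14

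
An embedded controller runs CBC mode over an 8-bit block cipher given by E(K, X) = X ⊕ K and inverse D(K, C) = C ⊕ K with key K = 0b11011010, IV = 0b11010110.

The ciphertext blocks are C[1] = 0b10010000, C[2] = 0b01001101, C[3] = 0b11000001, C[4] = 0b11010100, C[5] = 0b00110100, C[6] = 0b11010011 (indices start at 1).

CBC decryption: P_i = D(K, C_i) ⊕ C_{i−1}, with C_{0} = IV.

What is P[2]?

P[2] = 0b00000111

P[2]: D(K, 0b01001101) = 0b10010111; 0b10010111 ⊕ 0b10010000 = 0b00000111.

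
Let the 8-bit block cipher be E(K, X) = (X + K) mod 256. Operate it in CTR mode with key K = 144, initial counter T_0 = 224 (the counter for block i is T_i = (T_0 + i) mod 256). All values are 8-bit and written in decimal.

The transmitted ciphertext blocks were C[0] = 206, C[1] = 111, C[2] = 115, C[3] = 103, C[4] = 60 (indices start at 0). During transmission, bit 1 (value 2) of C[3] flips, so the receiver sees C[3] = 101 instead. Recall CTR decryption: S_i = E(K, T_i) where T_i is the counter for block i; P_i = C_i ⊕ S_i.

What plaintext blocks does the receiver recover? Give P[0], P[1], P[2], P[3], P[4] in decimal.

Only C[3] changed, to 101. In CTR, a change in C_i flips the same bit in P_i only; the keystream is unaffected. Decrypting the received ciphertext:
P[0]: T = 224, S = E(K, T) = 112; 206 ⊕ 112 = 190.
P[1]: T = 225, S = E(K, T) = 113; 111 ⊕ 113 = 30.
P[2]: T = 226, S = E(K, T) = 114; 115 ⊕ 114 = 1.
P[3]: T = 227, S = E(K, T) = 115; 101 ⊕ 115 = 22.
P[4]: T = 228, S = E(K, T) = 116; 60 ⊕ 116 = 72.
Blocks that differ from the original plaintext: P[3].

P[0] = 190, P[1] = 30, P[2] = 1, P[3] = 22, P[4] = 72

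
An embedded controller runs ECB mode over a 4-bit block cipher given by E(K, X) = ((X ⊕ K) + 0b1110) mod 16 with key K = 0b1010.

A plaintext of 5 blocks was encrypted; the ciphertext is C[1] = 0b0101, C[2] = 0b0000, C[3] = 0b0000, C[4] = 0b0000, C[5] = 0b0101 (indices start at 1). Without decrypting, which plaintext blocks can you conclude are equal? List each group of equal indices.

P[1] = P[5]; P[2] = P[3] = P[4]

ECB encrypts each block independently with the same key, so equal ciphertext blocks imply equal plaintext blocks.
C[1] = C[5] = 0b0101, so P[1] = P[5].
C[2] = C[3] = C[4] = 0b0000, so P[2] = P[3] = P[4].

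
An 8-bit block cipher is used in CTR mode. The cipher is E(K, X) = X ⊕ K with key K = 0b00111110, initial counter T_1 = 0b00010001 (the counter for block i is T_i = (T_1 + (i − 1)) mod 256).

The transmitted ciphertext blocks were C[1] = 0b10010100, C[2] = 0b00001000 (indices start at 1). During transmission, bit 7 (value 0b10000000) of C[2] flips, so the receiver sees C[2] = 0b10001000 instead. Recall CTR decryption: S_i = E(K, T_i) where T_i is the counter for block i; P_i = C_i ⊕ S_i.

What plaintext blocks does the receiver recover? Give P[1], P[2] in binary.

Only C[2] changed, to 0b10001000. In CTR, a change in C_i flips the same bit in P_i only; the keystream is unaffected. Decrypting the received ciphertext:
P[1]: T = 0b00010001, S = E(K, T) = 0b00101111; 0b10010100 ⊕ 0b00101111 = 0b10111011.
P[2]: T = 0b00010010, S = E(K, T) = 0b00101100; 0b10001000 ⊕ 0b00101100 = 0b10100100.
Blocks that differ from the original plaintext: P[2].

P[1] = 0b10111011, P[2] = 0b10100100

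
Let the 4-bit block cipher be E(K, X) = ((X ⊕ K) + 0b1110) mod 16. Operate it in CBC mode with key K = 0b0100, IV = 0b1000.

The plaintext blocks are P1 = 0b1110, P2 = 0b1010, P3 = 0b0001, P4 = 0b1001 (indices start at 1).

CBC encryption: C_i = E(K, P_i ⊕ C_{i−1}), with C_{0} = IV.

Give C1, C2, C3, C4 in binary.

C1 = 0b0000, C2 = 0b1100, C3 = 0b0111, C4 = 0b1000

C1: P1 ⊕ 0b1000 = 0b0110; E(K, 0b0110) = 0b0000.
C2: P2 ⊕ 0b0000 = 0b1010; E(K, 0b1010) = 0b1100.
C3: P3 ⊕ 0b1100 = 0b1101; E(K, 0b1101) = 0b0111.
C4: P4 ⊕ 0b0111 = 0b1110; E(K, 0b1110) = 0b1000.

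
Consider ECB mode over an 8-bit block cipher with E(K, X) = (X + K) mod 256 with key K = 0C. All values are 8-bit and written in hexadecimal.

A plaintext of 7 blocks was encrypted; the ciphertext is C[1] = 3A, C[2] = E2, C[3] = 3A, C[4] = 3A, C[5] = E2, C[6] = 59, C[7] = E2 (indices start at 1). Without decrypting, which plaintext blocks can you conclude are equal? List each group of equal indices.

P[1] = P[3] = P[4]; P[2] = P[5] = P[7]

ECB encrypts each block independently with the same key, so equal ciphertext blocks imply equal plaintext blocks.
C[1] = C[3] = C[4] = 3A, so P[1] = P[3] = P[4].
C[2] = C[5] = C[7] = E2, so P[2] = P[5] = P[7].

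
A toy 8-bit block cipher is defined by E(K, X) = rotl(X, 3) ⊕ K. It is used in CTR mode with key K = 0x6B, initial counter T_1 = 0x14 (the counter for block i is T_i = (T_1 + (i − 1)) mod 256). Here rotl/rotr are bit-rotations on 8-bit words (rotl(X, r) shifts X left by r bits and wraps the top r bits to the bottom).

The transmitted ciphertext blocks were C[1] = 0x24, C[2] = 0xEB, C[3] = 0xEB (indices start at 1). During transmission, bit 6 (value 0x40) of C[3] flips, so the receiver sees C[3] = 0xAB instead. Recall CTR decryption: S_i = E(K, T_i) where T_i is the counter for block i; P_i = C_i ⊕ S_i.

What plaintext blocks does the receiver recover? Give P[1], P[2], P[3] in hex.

Only C[3] changed, to 0xAB. In CTR, a change in C_i flips the same bit in P_i only; the keystream is unaffected. Decrypting the received ciphertext:
P[1]: T = 0x14, S = E(K, T) = 0xCB; 0x24 ⊕ 0xCB = 0xEF.
P[2]: T = 0x15, S = E(K, T) = 0xC3; 0xEB ⊕ 0xC3 = 0x28.
P[3]: T = 0x16, S = E(K, T) = 0xDB; 0xAB ⊕ 0xDB = 0x70.
Blocks that differ from the original plaintext: P[3].

P[1] = 0xEF, P[2] = 0x28, P[3] = 0x70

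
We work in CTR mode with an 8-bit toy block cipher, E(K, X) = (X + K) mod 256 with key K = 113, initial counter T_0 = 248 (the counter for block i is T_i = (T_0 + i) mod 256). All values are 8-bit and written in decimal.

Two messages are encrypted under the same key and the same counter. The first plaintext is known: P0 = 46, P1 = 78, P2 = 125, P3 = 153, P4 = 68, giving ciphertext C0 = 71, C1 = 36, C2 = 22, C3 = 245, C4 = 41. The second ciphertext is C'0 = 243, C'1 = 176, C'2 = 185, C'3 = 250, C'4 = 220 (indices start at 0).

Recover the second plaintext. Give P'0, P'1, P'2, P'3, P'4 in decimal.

P'0 = 154, P'1 = 218, P'2 = 210, P'3 = 150, P'4 = 177

In CTR with a reused counter, both messages share the same keystream S_i, so C_i ⊕ C'_i = P_i ⊕ P'_i and thus P'_i = P_i ⊕ C_i ⊕ C'_i.
P'0: 46 ⊕ 71 ⊕ 243 = 154.
P'1: 78 ⊕ 36 ⊕ 176 = 218.
P'2: 125 ⊕ 22 ⊕ 185 = 210.
P'3: 153 ⊕ 245 ⊕ 250 = 150.
P'4: 68 ⊕ 41 ⊕ 220 = 177.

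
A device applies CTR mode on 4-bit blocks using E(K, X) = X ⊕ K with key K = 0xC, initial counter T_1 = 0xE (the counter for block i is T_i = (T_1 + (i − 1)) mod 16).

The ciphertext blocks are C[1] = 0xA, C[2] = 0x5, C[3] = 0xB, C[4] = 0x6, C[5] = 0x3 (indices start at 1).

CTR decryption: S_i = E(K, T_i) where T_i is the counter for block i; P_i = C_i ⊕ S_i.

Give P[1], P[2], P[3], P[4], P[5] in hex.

P[1]: T = 0xE, S = E(K, T) = 0x2; 0xA ⊕ 0x2 = 0x8.
P[2]: T = 0xF, S = E(K, T) = 0x3; 0x5 ⊕ 0x3 = 0x6.
P[3]: T = 0x0, S = E(K, T) = 0xC; 0xB ⊕ 0xC = 0x7.
P[4]: T = 0x1, S = E(K, T) = 0xD; 0x6 ⊕ 0xD = 0xB.
P[5]: T = 0x2, S = E(K, T) = 0xE; 0x3 ⊕ 0xE = 0xD.

P[1] = 0x8, P[2] = 0x6, P[3] = 0x7, P[4] = 0xB, P[5] = 0xD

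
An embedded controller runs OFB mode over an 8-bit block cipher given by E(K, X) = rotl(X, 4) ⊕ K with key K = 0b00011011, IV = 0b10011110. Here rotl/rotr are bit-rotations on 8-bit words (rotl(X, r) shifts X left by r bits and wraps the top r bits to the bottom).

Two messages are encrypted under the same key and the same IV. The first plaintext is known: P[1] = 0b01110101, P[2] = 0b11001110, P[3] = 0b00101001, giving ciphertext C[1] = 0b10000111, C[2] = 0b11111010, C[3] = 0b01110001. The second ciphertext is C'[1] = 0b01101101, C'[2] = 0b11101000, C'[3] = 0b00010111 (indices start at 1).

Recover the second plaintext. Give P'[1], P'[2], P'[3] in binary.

In OFB with a reused IV, both messages share the same keystream S_i, so C_i ⊕ C'_i = P_i ⊕ P'_i and thus P'_i = P_i ⊕ C_i ⊕ C'_i.
P'[1]: 0b01110101 ⊕ 0b10000111 ⊕ 0b01101101 = 0b10011111.
P'[2]: 0b11001110 ⊕ 0b11111010 ⊕ 0b11101000 = 0b11011100.
P'[3]: 0b00101001 ⊕ 0b01110001 ⊕ 0b00010111 = 0b01001111.

P'[1] = 0b10011111, P'[2] = 0b11011100, P'[3] = 0b01001111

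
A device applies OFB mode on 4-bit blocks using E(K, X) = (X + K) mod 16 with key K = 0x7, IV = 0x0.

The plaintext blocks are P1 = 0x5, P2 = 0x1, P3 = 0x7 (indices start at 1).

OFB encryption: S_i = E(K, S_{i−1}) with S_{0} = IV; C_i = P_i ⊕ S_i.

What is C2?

C1: S = E(K, 0x0) = 0x7; 0x5 ⊕ 0x7 = 0x2.
C2: S = E(K, 0x7) = 0xE; 0x1 ⊕ 0xE = 0xF.

C2 = 0xF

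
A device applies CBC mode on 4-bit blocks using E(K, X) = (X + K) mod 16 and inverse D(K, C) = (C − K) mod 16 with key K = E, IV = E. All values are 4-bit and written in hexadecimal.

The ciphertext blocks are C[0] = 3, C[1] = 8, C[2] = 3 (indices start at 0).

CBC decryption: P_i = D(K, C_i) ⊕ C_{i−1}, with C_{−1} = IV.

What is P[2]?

P[2]: D(K, 3) = 5; 5 ⊕ 8 = D.

P[2] = D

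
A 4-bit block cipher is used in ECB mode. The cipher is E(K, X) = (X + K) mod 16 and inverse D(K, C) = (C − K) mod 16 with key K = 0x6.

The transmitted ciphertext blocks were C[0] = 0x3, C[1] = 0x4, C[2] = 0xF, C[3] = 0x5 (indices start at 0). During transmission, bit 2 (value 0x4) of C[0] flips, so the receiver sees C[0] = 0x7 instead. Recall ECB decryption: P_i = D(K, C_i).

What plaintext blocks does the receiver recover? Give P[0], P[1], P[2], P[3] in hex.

Only C[0] changed, to 0x7. In ECB, a change in C_i affects only P_i. Decrypting the received ciphertext:
P[0]: D(K, 0x7) = 0x1.
P[1]: D(K, 0x4) = 0xE.
P[2]: D(K, 0xF) = 0x9.
P[3]: D(K, 0x5) = 0xF.
Blocks that differ from the original plaintext: P[0].

P[0] = 0x1, P[1] = 0xE, P[2] = 0x9, P[3] = 0xF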